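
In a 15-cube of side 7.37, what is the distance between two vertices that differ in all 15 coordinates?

||(7.37,7.37,...,7.37)|| = √(15)·7.37 ≈ 28.5439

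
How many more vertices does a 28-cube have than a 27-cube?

The 28-cube has 2^28 = 268435456 vertices. The 27-cube has 2^27 = 134217728 vertices. Difference: 268435456 - 134217728 = 134217728.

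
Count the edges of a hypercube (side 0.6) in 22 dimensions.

Number of 1-faces = C(22,1)·2^(22-1) = 22·2097152 = 46137344.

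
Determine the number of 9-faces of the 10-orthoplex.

An n-cross-polytope has 2^(k+1)·C(n,k+1) k-faces. Here 2^10·C(10,10) = 1024·1 = 1024.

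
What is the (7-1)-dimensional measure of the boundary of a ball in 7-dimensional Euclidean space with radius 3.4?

S = n·V_n(r)/r = 7·V_7(3.4)/3.4 (volume-to-surface relation), giving 51091.9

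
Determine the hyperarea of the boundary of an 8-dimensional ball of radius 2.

|∂B_8(2)| = 128·π^4/3 ≈ 4156.12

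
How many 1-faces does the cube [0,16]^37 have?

Each of the 2^37 = 137438953472 vertices has degree 37; total edges = 37·2^37/2 = 2542620639232.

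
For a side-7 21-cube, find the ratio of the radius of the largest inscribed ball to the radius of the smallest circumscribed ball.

r_in = 7/2 (half the side); r_out = 7√21/2 (half the diagonal). Ratio = 1/√21 ≈ 0.218218.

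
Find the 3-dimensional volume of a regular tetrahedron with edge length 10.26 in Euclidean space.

Volume = (√2/12) · 10.26³ = 127.285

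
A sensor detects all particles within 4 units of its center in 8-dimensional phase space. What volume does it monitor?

The n-ball volume is π^(n/2)·r^n/Γ(n/2+1). With n=8, r=4: V = 8192·π^4/3 ≈ 265992.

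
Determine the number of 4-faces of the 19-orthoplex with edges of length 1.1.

Number of 4-faces = 2^(4+1) · C(19,4+1) = 32 · 11628 = 372096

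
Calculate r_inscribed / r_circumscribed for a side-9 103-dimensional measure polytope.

r_in = 9/2 (half the side); r_out = 9√103/2 (half the diagonal). Ratio = 1/√103 ≈ 0.0985329.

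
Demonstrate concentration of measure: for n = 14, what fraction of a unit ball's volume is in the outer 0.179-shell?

1 - (1-0.179)^14 ≈ 0.936787 ≈ 93.68%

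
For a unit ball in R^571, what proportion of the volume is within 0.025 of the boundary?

Shell fraction = 1 - (1-0.025)^571 ≈ 0.9999994732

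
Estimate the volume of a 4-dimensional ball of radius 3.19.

V_4(3.19) = π^(4/2) · (3.19)^4 / Γ(4/2 + 1) ≈ 511.014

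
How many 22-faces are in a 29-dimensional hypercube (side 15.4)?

f_22(29-cube) = (29 choose 22) · 2^7 = 199779840.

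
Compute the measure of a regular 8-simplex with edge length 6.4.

For a regular n-simplex with edge a, V = (a^n / n!)·√((n+1)/2^n). With a=6.4, n=8: V ≈ 13.0894.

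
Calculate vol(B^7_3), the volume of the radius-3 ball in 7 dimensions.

The n-ball volume is π^(n/2)·r^n/Γ(n/2+1). With n=7, r=3: V = 11664·π^3/35 ≈ 10333.1.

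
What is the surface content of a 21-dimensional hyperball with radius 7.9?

|∂B_21(7.9)| ≈ 2.62609e+17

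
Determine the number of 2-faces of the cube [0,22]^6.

f_2(6-cube) = (6 choose 2) · 2^4 = 240.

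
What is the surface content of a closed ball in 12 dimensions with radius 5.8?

S = n·V_n(r)/r = 12·V_12(5.8)/5.8 (volume-to-surface relation), giving 4.00365e+09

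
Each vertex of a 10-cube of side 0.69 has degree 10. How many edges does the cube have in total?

The 10-cube has n·2^(n-1) = 10·2^9 = 10·512 = 5120 edges.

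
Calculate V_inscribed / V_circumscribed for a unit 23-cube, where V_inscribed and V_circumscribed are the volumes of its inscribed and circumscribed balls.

V_in/V_out = n^(-n/2) = 23^(-23/2) ≈ 2.18842e-16.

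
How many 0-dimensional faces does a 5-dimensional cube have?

Choose 0 of 5 axes to span the face (C(5,0) = 1 way), then fix each of the remaining 5 coordinates at one of its two extreme values (2^5 = 32 ways): 1·32 = 32.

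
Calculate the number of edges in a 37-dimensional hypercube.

Number of 1-faces = C(37,1)·2^(37-1) = 37·68719476736 = 2542620639232.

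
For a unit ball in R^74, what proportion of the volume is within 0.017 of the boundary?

1 - (1-0.017)^74 ≈ 0.718836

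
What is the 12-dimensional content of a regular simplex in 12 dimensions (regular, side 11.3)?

V = (11.3^12 / 12!) · √((12+1) / 2^12) ≈ 509.796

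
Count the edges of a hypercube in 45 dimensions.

Number of 1-faces = C(45,1)·2^(45-1) = 45·17592186044416 = 791648371998720.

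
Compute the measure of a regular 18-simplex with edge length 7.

Volume = 7^18 · √(19/2^18) / 18! ≈ 0.00216536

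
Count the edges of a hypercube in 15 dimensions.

An n-cube has n·2^(n-1) edges. With n = 15: 15·16384 = 245760.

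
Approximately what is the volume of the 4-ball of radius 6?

The n-ball volume is π^(n/2)·r^n/Γ(n/2+1). With n=4, r=6: V = 648·π^2 ≈ 6395.5.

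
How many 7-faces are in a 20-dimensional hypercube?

Choose 7 of 20 axes to span the face (C(20,7) = 77520 ways), then fix each of the remaining 13 coordinates at one of its two extreme values (2^13 = 8192 ways): 77520·8192 = 635043840.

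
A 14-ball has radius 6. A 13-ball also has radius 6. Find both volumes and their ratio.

V_14(6) ≈ 4.69609e+10. V_13(6) ≈ 1.18934e+10. Ratio V_14/V_13 ≈ 3.948.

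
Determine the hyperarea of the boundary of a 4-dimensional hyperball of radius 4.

S_4(4) = 2·π^(4/2)·(4)^3 / Γ(4/2) = 128·π^2 ≈ 1263.31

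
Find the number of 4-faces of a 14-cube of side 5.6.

Number of 4-faces = C(14,4) · 2^(14-4) = 1001 · 1024 = 1025024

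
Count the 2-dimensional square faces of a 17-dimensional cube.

An n-cube has C(n,k)·2^(n-k) k-faces. Here C(17,2)·2^15 = 136·32768 = 4456448.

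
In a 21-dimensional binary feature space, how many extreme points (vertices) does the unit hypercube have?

The 21-cube has 2^21 = 2097152 vertices.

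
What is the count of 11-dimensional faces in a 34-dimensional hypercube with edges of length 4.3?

Choose 11 of 34 axes to span the face (C(34,11) = 286097760 ways), then fix each of the remaining 23 coordinates at one of its two extreme values (2^23 = 8388608 ways): 286097760·8388608 = 2399961958318080.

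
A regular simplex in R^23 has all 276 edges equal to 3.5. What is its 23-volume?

Volume = 3.5^23 · √(24/2^23) / 23! ≈ 2.13467e-13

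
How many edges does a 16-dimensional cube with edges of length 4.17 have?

Number of 1-faces = C(16,1)·2^(16-1) = 16·32768 = 524288.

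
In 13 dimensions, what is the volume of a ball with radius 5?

The n-ball volume is π^(n/2)·r^n/Γ(n/2+1). With n=13, r=5: V = 31250000000·π^6/27027 ≈ 1.11161e+09.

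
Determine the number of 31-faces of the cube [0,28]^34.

Number of 31-faces = C(34,31) · 2^(34-31) = 5984 · 8 = 47872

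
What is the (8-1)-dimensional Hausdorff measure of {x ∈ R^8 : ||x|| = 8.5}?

|∂B_8(8.5)| = 410338673·π^4/384 ≈ 1.0409e+08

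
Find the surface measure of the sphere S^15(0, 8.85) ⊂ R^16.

S = n·V_n(r)/r = 16·V_16(8.85)/8.85 (volume-to-surface relation), giving 6.02487e+14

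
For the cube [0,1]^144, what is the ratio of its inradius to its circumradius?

r_in / r_out = (1/2) / (1√144/2) = 1/√144 ≈ 0.0833333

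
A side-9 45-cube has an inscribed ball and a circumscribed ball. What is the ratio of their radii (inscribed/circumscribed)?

r_in = 9/2 (half the side); r_out = 9√45/2 (half the diagonal). Ratio = 1/√45 ≈ 0.149071.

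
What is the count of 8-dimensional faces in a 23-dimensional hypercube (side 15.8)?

f_8(23-cube) = (23 choose 8) · 2^15 = 16066609152.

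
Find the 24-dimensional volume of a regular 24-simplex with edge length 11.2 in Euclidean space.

Volume = 11.2^24 · √(25/2^24) / 24! ≈ 0.0298632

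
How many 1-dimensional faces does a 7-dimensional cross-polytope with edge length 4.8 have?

Number of 1-faces = 2^(1+1) · C(7,1+1) = 4 · 21 = 84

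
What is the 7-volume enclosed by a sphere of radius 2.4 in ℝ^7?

V_7(2.4) = π^(7/2) · (2.4)^7 / Γ(7/2 + 1) ≈ 2167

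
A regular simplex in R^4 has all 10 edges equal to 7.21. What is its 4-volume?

Volume = 7.21^4 · √(5/2^4) / 4! ≈ 62.9441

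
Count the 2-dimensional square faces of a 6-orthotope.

Choose 2 of 6 axes to span the face (C(6,2) = 15 ways), then fix each of the remaining 4 coordinates at one of its two extreme values (2^4 = 16 ways): 15·16 = 240.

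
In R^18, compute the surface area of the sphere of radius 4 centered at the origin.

|∂B_18(4)| = 268435456·π^9/315 ≈ 2.54026e+10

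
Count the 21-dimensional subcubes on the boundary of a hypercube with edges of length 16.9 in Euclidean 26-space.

Number of 21-faces = C(26,21) · 2^(26-21) = 65780 · 32 = 2104960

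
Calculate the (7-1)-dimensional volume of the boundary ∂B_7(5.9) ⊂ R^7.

The surface area of an n-ball is 2π^(n/2) r^(n-1) / Γ(n/2). For n=7, r=5.9: 1.39505e+06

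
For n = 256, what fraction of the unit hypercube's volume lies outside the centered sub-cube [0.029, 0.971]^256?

The inner cube has side 1-2·0.029 = 0.942 and volume (0.942)^256 ≈ 2.275e-07, so the shell holds 0.9999997725 of the volume.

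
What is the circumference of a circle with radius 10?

|∂B_2(10)| = 2πr = 2π·10 ≈ 62.8319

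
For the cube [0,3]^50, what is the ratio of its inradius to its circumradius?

r_in = 3/2 (half the side); r_out = 3√50/2 (half the diagonal). Ratio = 1/√50 ≈ 0.141421.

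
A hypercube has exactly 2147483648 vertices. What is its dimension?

n = log_2(2147483648) = 31.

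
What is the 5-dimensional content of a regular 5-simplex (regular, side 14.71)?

V = (14.71^5 / 5!) · √((5+1) / 2^5) ≈ 2485.32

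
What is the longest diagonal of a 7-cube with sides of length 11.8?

d = √(11.8² + 11.8² + ... + 11.8²) [7 terms] = √(7·11.8²) = 11.8√7 ≈ 31.2199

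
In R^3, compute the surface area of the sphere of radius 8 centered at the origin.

S = n·V_n(r)/r = 3·V_3(8)/8 (volume-to-surface relation), giving 4πr² = 4π·(8)² ≈ 804.248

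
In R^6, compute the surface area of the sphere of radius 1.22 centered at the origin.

|∂B_6(1.22)| ≈ 83.8009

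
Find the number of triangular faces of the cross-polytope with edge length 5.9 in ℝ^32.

Each 2-face is the convex hull of 3 vertices, one chosen as ±e_i from each of 3 distinct axes: 2^3·C(32,3) = 39680.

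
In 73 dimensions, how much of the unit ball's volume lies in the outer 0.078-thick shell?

1 - (1-0.078)^73 ≈ 0.997337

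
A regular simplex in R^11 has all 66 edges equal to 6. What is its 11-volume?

For a regular n-simplex with edge a, V = (a^n / n!)·√((n+1)/2^n). With a=6, n=11: V ≈ 0.695719.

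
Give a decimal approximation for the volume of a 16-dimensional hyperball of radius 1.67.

V_16(1.67) = π^(16/2) · (1.67)^16 / Γ(16/2 + 1) ≈ 861.275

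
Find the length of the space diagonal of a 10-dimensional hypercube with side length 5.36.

d = √(5.36² + 5.36² + ... + 5.36²) [10 terms] = √(10·5.36²) = 5.36√10 ≈ 16.9498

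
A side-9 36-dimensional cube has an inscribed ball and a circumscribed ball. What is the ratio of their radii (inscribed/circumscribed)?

r_in / r_out = (9/2) / (9√36/2) = 1/√36 ≈ 0.166667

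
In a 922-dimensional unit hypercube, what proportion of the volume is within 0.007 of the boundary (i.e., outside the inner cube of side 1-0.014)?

Shell fraction = 1 - (1-0.014)^922 ≈ 0.9999977379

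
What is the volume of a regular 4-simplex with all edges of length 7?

Volume = 7^4 · √(5/2^4) / 4! ≈ 55.925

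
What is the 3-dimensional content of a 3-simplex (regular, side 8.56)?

Volume = (√2/12) · 8.56³ = 73.9188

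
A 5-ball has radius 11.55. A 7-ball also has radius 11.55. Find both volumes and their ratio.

V_5(11.55) ≈ 1.08195e+06. V_7(11.55) ≈ 1.29555e+08. Ratio V_5/V_7 ≈ 0.008351.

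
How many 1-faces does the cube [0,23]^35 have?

Number of 1-faces = C(35,1)·2^(35-1) = 35·17179869184 = 601295421440.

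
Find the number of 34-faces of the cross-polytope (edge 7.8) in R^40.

f_34(40-orthoplex) = 2^35 · (40 choose 35) = 22608982724050944.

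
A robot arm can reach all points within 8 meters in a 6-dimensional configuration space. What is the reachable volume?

V = 131072·π^3/3 ≈ 1.35468e+06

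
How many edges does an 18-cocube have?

Each 1-face is the convex hull of 2 vertices, one chosen as ±e_i from each of 2 distinct axes: 2^2·C(18,2) = 612.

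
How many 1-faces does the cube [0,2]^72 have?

An n-cube has n·2^(n-1) edges. With n = 72: 72·2361183241434822606848 = 170005193383307227693056.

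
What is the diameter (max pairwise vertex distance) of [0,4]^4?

Diagonal = √4 · 4 = 8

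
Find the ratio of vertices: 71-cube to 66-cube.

The 71-cube has 2^71 = 2361183241434822606848 vertices. The 66-cube has 2^66 = 73786976294838206464 vertices. Ratio: 2361183241434822606848/73786976294838206464 = 32.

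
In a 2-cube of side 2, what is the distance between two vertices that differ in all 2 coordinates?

d = √(2² + 2² + ... + 2²) [2 terms] = √(2·2²) = 2√2 ≈ 2.82843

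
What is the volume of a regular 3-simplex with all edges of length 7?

Volume = (√2/12) · 7³ = 40.4229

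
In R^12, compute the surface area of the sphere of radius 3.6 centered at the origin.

S_12(3.6) = 2·π^(12/2)·(3.6)^11 / Γ(12/2) ≈ 2.10899e+07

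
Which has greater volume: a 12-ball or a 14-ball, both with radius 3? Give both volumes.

V_12(3) ≈ 709613. V_14(3) ≈ 2.86626e+06. The 14-ball is larger.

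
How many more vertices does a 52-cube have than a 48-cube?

The 52-cube has 2^52 = 4503599627370496 vertices. The 48-cube has 2^48 = 281474976710656 vertices. Difference: 4503599627370496 - 281474976710656 = 4222124650659840.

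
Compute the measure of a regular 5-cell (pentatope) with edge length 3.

V = (3^4 / 4!) · √((4+1) / 2^4) ≈ 1.88668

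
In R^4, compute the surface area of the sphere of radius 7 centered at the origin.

S_4(7) = 2·π^(4/2)·(7)^3 / Γ(4/2) = 686·π^2 ≈ 6770.55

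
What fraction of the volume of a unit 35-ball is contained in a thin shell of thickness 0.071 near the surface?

Shell fraction = 1 - (1-0.071)^35 ≈ 0.924046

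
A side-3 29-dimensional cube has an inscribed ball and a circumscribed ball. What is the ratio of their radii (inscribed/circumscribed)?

r_in / r_out = (3/2) / (3√29/2) = 1/√29 ≈ 0.185695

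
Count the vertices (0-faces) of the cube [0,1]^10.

Number of vertices = 2^10 = 1024.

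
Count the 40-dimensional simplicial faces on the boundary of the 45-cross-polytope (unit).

Number of 40-faces = 2^(40+1) · C(45,40+1) = 2199023255552 · 148995 = 327643469960970240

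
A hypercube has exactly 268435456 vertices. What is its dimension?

The n-cube has 2^n vertices, and 268435456 = 2^28, so n = 28.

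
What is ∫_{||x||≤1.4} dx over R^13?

Volume = π^{13/2}·(1.4)^13/Γ(15/2) ≈ 72.2779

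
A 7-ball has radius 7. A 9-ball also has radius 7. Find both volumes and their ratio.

V_7(7) ≈ 3.89105e+06. V_9(7) ≈ 1.33107e+08. Ratio V_7/V_9 ≈ 0.02923.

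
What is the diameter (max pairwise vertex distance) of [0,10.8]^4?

||(10.8,10.8,...,10.8)|| = √(4)·10.8 = 21.6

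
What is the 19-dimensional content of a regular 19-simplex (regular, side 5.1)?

V_19 = √(20) · 5.1^19 / (19! · 2^(19/2)) ≈ 1.41081e-06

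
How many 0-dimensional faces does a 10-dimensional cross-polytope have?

Each 0-face is the convex hull of 1 vertex, one chosen as ±e_i from each of 1 distinct axis: 2^1·C(10,1) = 20.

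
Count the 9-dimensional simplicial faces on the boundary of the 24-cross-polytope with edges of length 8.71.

Number of 9-faces = 2^(9+1) · C(24,9+1) = 1024 · 1961256 = 2008326144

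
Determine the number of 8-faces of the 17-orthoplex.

f_8(17-orthoplex) = 2^9 · (17 choose 9) = 12446720.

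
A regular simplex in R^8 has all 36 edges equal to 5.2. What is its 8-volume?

V = (5.2^8 / 8!) · √((8+1) / 2^8) ≈ 2.48604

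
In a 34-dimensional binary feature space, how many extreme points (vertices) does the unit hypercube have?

An n-cube has 2^n vertices; for n = 34 that is 2^34 = 17179869184.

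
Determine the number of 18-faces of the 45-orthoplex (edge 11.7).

Each 18-face is the convex hull of 19 vertices, one chosen as ±e_i from each of 19 distinct axes: 2^19·C(45,19) = 1278404029065461760.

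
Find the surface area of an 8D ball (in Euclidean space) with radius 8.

The surface area of an n-ball is 2π^(n/2) r^(n-1) / Γ(n/2). For n=8, r=8: 2097152·π^4/3 ≈ 6.80939e+07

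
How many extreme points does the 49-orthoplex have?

Number of vertices = 2n = 98.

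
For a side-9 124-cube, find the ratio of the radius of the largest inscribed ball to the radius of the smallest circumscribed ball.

Ratio = (s/2)/(s√124/2) = 124^(-1/2) ≈ 0.0898027.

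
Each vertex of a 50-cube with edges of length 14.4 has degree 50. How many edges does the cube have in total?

Number of 1-faces = C(50,1)·2^(50-1) = 50·562949953421312 = 28147497671065600.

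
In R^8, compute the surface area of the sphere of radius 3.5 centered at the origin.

The surface area of an n-ball is 2π^(n/2) r^(n-1) / Γ(n/2). For n=8, r=3.5: 823543·π^4/384 ≈ 208908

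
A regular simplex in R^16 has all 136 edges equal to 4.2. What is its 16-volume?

For a regular n-simplex with edge a, V = (a^n / n!)·√((n+1)/2^n). With a=4.2, n=16: V ≈ 7.21695e-06.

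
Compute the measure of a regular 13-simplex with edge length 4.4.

For a regular n-simplex with edge a, V = (a^n / n!)·√((n+1)/2^n). With a=4.4, n=13: V ≈ 0.00153806.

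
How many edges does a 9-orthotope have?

The 9-cube has n·2^(n-1) = 9·2^8 = 9·256 = 2304 edges.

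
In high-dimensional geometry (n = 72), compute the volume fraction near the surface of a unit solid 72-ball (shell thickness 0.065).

1 - (1-0.065)^72 ≈ 0.992085 ≈ 99.21%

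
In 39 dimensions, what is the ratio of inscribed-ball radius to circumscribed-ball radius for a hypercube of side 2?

r_in / r_out = (2/2) / (2√39/2) = 1/√39 ≈ 0.160128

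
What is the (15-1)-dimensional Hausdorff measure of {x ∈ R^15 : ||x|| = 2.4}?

The surface area of an n-ball is 2π^(n/2) r^(n-1) / Γ(n/2). For n=15, r=2.4: 1.20359e+06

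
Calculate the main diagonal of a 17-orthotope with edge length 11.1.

The space diagonal of an n-cube of side s is s√n. Here 11.1·√17 ≈ 45.7665.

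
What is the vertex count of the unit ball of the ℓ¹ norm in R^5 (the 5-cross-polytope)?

The 5-dimensional cross-polytope has 2n = 2·5 = 10 vertices.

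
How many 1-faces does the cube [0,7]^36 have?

An n-cube has n·2^(n-1) edges. With n = 36: 36·34359738368 = 1236950581248.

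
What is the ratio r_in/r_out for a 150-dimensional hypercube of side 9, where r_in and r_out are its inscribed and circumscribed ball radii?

Ratio = (s/2)/(s√150/2) = 150^(-1/2) ≈ 0.0816497.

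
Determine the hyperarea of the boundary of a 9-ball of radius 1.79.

|∂B_9(1.79)| ≈ 3128.85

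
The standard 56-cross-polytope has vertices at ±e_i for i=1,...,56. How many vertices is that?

The vertices are ±e_1, ..., ±e_56, so there are 2·56 = 112.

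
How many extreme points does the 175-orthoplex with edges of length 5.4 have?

The vertices are ±e_1, ..., ±e_175, so there are 2·175 = 350.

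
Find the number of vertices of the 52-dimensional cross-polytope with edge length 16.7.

The vertices are ±e_1, ..., ±e_52, so there are 2·52 = 104.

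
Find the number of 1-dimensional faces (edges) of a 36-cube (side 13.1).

Number of 1-faces = C(36,1)·2^(36-1) = 36·34359738368 = 1236950581248.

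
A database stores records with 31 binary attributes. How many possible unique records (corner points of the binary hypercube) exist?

The 31-cube has 2^31 = 2147483648 vertices.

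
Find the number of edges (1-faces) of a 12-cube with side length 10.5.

f_1(12-cube) = (12 choose 1) · 2^11 = 24576.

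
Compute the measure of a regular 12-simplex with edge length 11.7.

For a regular n-simplex with edge a, V = (a^n / n!)·√((n+1)/2^n). With a=11.7, n=12: V ≈ 773.9.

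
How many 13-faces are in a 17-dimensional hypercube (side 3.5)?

Choose 13 of 17 axes to span the face (C(17,13) = 2380 ways), then fix each of the remaining 4 coordinates at one of its two extreme values (2^4 = 16 ways): 2380·16 = 38080.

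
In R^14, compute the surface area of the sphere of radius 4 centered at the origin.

|∂B_14(4)| = 8388608·π^7/45 ≈ 5.63023e+08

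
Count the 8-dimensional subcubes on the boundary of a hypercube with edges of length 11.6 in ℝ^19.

f_8(19-cube) = (19 choose 8) · 2^11 = 154791936.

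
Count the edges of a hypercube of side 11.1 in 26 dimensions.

Number of 1-faces = C(26,1)·2^(26-1) = 26·33554432 = 872415232.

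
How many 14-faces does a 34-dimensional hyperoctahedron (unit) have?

Number of 14-faces = 2^(14+1) · C(34,14+1) = 32768 · 1855967520 = 60816343695360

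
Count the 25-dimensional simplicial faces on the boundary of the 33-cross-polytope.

Number of 25-faces = 2^(25+1) · C(33,25+1) = 67108864 · 4272048 = 286692288233472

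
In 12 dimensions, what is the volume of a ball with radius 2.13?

V_12(2.13) = π^(12/2) · (2.13)^12 / Γ(12/2 + 1) ≈ 11644.5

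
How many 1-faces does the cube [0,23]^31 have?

Number of 1-faces = C(31,1)·2^(31-1) = 31·1073741824 = 33285996544.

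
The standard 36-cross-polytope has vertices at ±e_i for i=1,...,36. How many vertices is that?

An n-cross-polytope has 2n vertices; here n = 36, giving 72.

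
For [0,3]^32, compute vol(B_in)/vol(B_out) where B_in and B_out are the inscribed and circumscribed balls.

V_in / V_out = (r_in/r_out)^32 = (1/√32)^32 = 32^(-32/2) ≈ 8.27181e-25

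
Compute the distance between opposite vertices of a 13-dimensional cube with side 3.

d = √(3² + 3² + ... + 3²) [13 terms] = √(13·3²) = 3√13 ≈ 10.8167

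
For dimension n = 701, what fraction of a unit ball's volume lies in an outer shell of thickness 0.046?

1 - (1-0.046)^701 ≈ 1 - 4.607e-15 ≈ (100 - 4.55e-13)%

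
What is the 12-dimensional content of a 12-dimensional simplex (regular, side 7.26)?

Volume = 7.26^12 · √(13/2^12) / 12! ≈ 2.5217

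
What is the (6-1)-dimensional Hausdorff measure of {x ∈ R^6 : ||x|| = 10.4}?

|∂B_6(10.4)| ≈ 3.77239e+06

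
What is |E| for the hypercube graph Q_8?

Number of 1-faces = C(8,1)·2^(8-1) = 8·128 = 1024.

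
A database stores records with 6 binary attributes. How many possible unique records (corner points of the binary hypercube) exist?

Number of vertices = 2^6 = 64.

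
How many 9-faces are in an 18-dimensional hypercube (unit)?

Choose 9 of 18 axes to span the face (C(18,9) = 48620 ways), then fix each of the remaining 9 coordinates at one of its two extreme values (2^9 = 512 ways): 48620·512 = 24893440.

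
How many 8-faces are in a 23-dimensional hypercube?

An n-cube has C(n,k)·2^(n-k) k-faces. Here C(23,8)·2^15 = 490314·32768 = 16066609152.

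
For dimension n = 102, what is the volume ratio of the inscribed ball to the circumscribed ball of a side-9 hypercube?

V_in/V_out = n^(-n/2) = 102^(-102/2) ≈ 3.64243e-103.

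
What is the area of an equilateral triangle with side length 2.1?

Area = (√3/4) · 2.1² = 1.90959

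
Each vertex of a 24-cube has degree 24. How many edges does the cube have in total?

Number of 1-faces = C(24,1)·2^(24-1) = 24·8388608 = 201326592.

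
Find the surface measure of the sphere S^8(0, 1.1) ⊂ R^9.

The surface area of an n-ball is 2π^(n/2) r^(n-1) / Γ(n/2). For n=9, r=1.1: 63.6358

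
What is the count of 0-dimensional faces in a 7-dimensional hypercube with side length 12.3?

Choose 0 of 7 axes to span the face (C(7,0) = 1 way), then fix each of the remaining 7 coordinates at one of its two extreme values (2^7 = 128 ways): 1·128 = 128.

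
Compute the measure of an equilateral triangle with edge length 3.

Area = (√3/4) · 3² = 3.89711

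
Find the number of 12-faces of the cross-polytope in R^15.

f_12(15-orthoplex) = 2^13 · (15 choose 13) = 860160.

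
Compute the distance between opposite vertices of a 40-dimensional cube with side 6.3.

Diagonal = √40 · 6.3 ≈ 39.8447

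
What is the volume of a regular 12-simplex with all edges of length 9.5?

For a regular n-simplex with edge a, V = (a^n / n!)·√((n+1)/2^n). With a=9.5, n=12: V ≈ 63.5533.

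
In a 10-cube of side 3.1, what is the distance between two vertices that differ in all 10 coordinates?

||(3.1,3.1,...,3.1)|| = √(10)·3.1 ≈ 9.80306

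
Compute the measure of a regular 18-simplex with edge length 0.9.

V_18 = √(19) · 0.9^18 / (18! · 2^(18/2)) ≈ 1.99586e-19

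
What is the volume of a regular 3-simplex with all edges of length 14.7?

Volume = (√2/12) · 14.7³ = 374.357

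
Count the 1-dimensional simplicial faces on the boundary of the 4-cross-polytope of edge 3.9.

Number of 1-faces = 2^(1+1) · C(4,1+1) = 4 · 6 = 24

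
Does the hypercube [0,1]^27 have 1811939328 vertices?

False. The 27-cube has 2^27 = 134217728 vertices.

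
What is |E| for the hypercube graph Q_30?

The 30-cube has n·2^(n-1) = 30·2^29 = 30·536870912 = 16106127360 edges.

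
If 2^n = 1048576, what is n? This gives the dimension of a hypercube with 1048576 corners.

Since 2^n = 1048576, we have n = 20.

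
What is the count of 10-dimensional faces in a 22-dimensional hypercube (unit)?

Number of 10-faces = C(22,10) · 2^(22-10) = 646646 · 4096 = 2648662016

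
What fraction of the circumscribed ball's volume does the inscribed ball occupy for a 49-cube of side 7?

V_in/V_out = n^(-n/2) = 49^(-49/2) ≈ 3.89221e-42.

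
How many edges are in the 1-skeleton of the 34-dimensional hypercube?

Each of the 2^34 = 17179869184 vertices has degree 34; total edges = 34·2^34/2 = 292057776128.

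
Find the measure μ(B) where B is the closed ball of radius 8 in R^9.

V = 4294967296·π^4/945 ≈ 4.42718e+08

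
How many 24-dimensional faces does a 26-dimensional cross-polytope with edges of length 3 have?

Number of 24-faces = 2^(24+1) · C(26,24+1) = 33554432 · 26 = 872415232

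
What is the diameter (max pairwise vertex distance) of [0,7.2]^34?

d = √(7.2² + 7.2² + ... + 7.2²) [34 terms] = √(34·7.2²) = 7.2√34 ≈ 41.9829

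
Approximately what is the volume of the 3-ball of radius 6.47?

Volume = π^{3/2}·(6.47)^3/Γ(5/2) ≈ 1134.49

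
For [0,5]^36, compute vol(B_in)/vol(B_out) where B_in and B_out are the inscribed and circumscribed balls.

Volume scales as r^n, and r_in/r_out = 1/√36, giving (1/√36)^36 ≈ 9.69516e-29.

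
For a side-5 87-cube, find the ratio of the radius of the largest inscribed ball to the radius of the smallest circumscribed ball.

r_in / r_out = (5/2) / (5√87/2) = 1/√87 ≈ 0.107211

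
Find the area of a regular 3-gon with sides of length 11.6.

Area = (√3/4) · 11.6² = 58.2662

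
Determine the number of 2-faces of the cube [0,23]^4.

Number of 2-faces = C(4,2) · 2^(4-2) = 6 · 4 = 24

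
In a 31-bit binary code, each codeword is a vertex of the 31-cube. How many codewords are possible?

An n-cube has 2^n vertices; for n = 31 that is 2^31 = 2147483648.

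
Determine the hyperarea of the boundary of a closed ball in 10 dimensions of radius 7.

The surface area of an n-ball is 2π^(n/2) r^(n-1) / Γ(n/2). For n=10, r=7: 40353607·π^5/12 ≈ 1.02908e+09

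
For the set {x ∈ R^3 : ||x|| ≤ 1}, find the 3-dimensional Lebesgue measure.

The n-ball volume is π^(n/2)·r^n/Γ(n/2+1). With n=3, r=1: V = 4·π/3 ≈ 4.18879.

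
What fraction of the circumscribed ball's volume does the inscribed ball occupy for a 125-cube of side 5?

V_in/V_out = n^(-n/2) = 125^(-125/2) ≈ 8.77252e-132.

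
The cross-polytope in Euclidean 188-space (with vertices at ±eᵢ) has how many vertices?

The 188-dimensional cross-polytope has 2n = 2·188 = 376 vertices.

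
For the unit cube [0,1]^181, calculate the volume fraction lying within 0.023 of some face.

The inner cube has side 1-2·0.023 = 0.954 and volume (0.954)^181 ≈ 0.0001987, so the shell holds 0.999801 of the volume.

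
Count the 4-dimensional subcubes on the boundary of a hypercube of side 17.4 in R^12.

Choose 4 of 12 axes to span the face (C(12,4) = 495 ways), then fix each of the remaining 8 coordinates at one of its two extreme values (2^8 = 256 ways): 495·256 = 126720.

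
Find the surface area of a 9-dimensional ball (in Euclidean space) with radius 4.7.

The surface area of an n-ball is 2π^(n/2) r^(n-1) / Γ(n/2). For n=9, r=4.7: 7.06876e+06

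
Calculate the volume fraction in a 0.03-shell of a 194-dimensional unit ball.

1 - (1-0.03)^194 ≈ 0.997285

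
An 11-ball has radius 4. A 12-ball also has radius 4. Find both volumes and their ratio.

V_11(4) ≈ 7.9025e+06. V_12(4) ≈ 2.2402e+07. Ratio V_11/V_12 ≈ 0.3528.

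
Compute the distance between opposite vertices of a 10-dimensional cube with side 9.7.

The space diagonal of an n-cube of side s is s√n. Here 9.7·√10 ≈ 30.6741.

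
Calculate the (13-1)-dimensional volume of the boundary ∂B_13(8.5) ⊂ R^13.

|∂B_13(8.5)| = 582622237229761·π^6/332640 ≈ 1.68388e+12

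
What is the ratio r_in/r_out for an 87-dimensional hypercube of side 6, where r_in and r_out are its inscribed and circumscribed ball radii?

For an n-cube of any side s, the inradius is s/2 and the circumradius is s√n/2, so the ratio is 1/√87 ≈ 0.107211.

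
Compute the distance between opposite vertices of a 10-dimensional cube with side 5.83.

The space diagonal of an n-cube of side s is s√n. Here 5.83·√10 ≈ 18.4361.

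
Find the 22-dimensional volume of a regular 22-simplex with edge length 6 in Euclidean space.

V_22 = √(23) · 6^22 / (22! · 2^(22/2)) ≈ 2.74217e-07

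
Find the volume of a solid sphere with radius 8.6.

V_3(8.6) = π^(3/2) · (8.6)^3 / Γ(3/2 + 1) ≈ 2664.31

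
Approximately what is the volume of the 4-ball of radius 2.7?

V_4(2.7) = π^(4/2) · (2.7)^4 / Γ(4/2 + 1) ≈ 262.256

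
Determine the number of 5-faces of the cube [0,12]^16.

Choose 5 of 16 axes to span the face (C(16,5) = 4368 ways), then fix each of the remaining 11 coordinates at one of its two extreme values (2^11 = 2048 ways): 4368·2048 = 8945664.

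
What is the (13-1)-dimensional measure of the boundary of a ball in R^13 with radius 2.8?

The surface area of an n-ball is 2π^(n/2) r^(n-1) / Γ(n/2). For n=13, r=2.8: 2.74904e+06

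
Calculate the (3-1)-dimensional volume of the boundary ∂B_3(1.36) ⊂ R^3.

S = n·V_n(r)/r = 3·V_3(1.36)/1.36 (volume-to-surface relation), giving 4πr² = 4π·(1.36)² ≈ 23.2428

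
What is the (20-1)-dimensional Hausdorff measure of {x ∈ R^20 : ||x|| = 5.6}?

The surface area of an n-ball is 2π^(n/2) r^(n-1) / Γ(n/2). For n=20, r=5.6: 8.47887e+13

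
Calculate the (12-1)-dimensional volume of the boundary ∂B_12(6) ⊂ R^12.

|∂B_12(6)| = 30233088·π^6/5 ≈ 5.81315e+09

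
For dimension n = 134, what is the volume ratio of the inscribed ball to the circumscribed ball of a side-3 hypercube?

Volume scales as r^n, and r_in/r_out = 1/√134, giving (1/√134)^134 ≈ 3.04774e-143.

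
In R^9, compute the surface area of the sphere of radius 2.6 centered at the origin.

S_9(2.6) = 2·π^(9/2)·(2.6)^8 / Γ(9/2) ≈ 61993.6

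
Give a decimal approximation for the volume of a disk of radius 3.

V_2(3) = π^(2/2) · (3)^2 / Γ(2/2 + 1) = 9·π ≈ 28.2743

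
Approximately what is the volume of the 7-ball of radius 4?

The n-ball volume is π^(n/2)·r^n/Γ(n/2+1). With n=7, r=4: V = 262144·π^3/105 ≈ 77410.6.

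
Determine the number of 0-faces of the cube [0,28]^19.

Number of 0-faces = C(19,0) · 2^(19-0) = 1 · 524288 = 524288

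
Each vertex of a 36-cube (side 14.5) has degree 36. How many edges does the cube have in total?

Number of 1-faces = C(36,1)·2^(36-1) = 36·34359738368 = 1236950581248.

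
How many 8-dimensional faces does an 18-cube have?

An n-cube has C(n,k)·2^(n-k) k-faces. Here C(18,8)·2^10 = 43758·1024 = 44808192.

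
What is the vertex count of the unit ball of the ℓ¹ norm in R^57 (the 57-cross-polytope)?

An n-cross-polytope has 2n vertices; here n = 57, giving 114.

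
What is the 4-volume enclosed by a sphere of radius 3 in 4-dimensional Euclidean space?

V = 81·π^2/2 ≈ 399.719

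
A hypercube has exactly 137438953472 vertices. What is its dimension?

Since 2^n = 137438953472, we have n = 37.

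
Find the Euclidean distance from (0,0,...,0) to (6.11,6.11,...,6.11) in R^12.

||(6.11,6.11,...,6.11)|| = √(12)·6.11 ≈ 21.1657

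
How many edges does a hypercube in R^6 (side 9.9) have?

The 6-cube has n·2^(n-1) = 6·2^5 = 6·32 = 192 edges.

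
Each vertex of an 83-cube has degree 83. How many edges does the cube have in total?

The 83-cube has n·2^(n-1) = 83·2^82 = 83·4835703278458516698824704 = 401363372112056886002450432 edges.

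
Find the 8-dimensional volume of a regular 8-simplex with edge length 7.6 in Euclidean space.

For a regular n-simplex with edge a, V = (a^n / n!)·√((n+1)/2^n). With a=7.6, n=8: V ≈ 51.7594.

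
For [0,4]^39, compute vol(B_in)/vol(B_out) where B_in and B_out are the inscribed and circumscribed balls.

The radii are 4/2 and 4√39/2, so the volume ratio is (1/√39)^39 = 39^{-39/2} ≈ 9.42411e-32.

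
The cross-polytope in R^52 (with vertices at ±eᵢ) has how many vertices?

An n-cross-polytope has 2n vertices; here n = 52, giving 104.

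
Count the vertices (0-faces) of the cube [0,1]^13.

Each vertex is a binary string of length 13, so there are 2^13 = 8192.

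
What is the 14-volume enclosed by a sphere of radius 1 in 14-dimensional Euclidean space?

V_14(1) = π^(14/2) · (1)^14 / Γ(14/2 + 1) = π^7/5040 ≈ 0.599265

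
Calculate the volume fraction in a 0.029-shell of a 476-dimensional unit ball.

1 - (1-0.029)^476 ≈ 0.9999991752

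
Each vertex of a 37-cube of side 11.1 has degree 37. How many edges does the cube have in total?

Each of the 2^37 = 137438953472 vertices has degree 37; total edges = 37·2^37/2 = 2542620639232.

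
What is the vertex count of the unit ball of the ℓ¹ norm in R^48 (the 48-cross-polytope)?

The vertices are ±e_1, ..., ±e_48, so there are 2·48 = 96.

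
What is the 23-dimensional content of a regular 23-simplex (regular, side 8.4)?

For a regular n-simplex with edge a, V = (a^n / n!)·√((n+1)/2^n). With a=8.4, n=23: V ≈ 0.000118629.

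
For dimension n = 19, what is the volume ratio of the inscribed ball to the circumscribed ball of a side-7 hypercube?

V_in / V_out = (r_in/r_out)^19 = (1/√19)^19 = 19^(-19/2) ≈ 7.10953e-13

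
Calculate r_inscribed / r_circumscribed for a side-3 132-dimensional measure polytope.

r_in / r_out = (3/2) / (3√132/2) = 1/√132 ≈ 0.0870388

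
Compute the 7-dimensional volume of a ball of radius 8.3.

V_7(8.3) = π^(7/2) · (8.3)^7 / Γ(7/2 + 1) ≈ 1.28211e+07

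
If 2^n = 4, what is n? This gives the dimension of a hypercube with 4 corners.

n = log_2(4) = 2.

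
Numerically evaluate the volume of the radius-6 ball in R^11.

V_11(6) = π^(11/2) · (6)^11 / Γ(11/2 + 1) = 859963392·π^5/385 ≈ 6.83547e+08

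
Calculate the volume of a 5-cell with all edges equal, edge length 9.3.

V = (9.3^4 / 4!) · √((4+1) / 2^4) ≈ 174.239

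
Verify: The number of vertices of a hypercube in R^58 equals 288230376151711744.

True. The 58-cube has 2^58 = 288230376151711744 vertices.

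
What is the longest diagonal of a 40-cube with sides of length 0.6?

||(0.6,0.6,...,0.6)|| = √(40)·0.6 ≈ 3.79473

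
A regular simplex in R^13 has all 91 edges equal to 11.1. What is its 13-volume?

V = (11.1^13 / 13!) · √((13+1) / 2^13) ≈ 257.803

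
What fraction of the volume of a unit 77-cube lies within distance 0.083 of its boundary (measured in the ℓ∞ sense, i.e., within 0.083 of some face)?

The inner cube has side 1-2·0.083 = 0.834 and volume (0.834)^77 ≈ 8.507e-07, so the shell holds 0.9999991493 of the volume.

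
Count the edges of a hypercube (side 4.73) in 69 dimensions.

An n-cube has n·2^(n-1) edges. With n = 69: 69·295147905179352825856 = 20365205457375344984064.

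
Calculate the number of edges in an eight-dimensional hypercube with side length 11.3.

An n-cube has n·2^(n-1) edges. With n = 8: 8·128 = 1024.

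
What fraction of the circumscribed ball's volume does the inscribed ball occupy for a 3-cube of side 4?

The radii are 4/2 and 4√3/2, so the volume ratio is (1/√3)^3 = 3^{-3/2} ≈ 0.19245.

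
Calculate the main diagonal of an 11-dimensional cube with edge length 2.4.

||(2.4,2.4,...,2.4)|| = √(11)·2.4 ≈ 7.9599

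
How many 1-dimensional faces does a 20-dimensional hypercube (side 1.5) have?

An n-cube has C(n,k)·2^(n-k) k-faces. Here C(20,1)·2^19 = 20·524288 = 10485760.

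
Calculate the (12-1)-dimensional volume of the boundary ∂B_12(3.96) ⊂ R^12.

|∂B_12(3.96)| ≈ 6.01721e+07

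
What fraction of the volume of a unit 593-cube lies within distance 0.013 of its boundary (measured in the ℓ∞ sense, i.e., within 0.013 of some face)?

Shell fraction = 1 - (1-0.026)^593 ≈ 0.9999998358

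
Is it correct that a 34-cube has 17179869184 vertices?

True. The 34-cube has 2^34 = 17179869184 vertices.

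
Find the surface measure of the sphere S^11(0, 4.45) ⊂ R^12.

S = n·V_n(r)/r = 12·V_12(4.45)/4.45 (volume-to-surface relation), giving 2.17124e+08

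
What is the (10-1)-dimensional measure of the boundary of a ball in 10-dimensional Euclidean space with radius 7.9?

S_10(7.9) = 2·π^(10/2)·(7.9)^9 / Γ(10/2) ≈ 3.05641e+09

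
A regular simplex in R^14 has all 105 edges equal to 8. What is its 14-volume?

V_14 = √(15) · 8^14 / (14! · 2^(14/2)) ≈ 1.52647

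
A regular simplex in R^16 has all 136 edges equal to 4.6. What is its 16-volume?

For a regular n-simplex with edge a, V = (a^n / n!)·√((n+1)/2^n). With a=4.6, n=16: V ≈ 3.09379e-05.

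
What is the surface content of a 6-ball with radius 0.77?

S_6(0.77) = 2·π^(6/2)·(0.77)^5 / Γ(6/2) ≈ 8.39273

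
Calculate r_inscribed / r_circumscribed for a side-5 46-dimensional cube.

Ratio = (s/2)/(s√46/2) = 46^(-1/2) ≈ 0.147442.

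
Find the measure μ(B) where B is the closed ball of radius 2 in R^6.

V_6(2) = π^(6/2) · (2)^6 / Γ(6/2 + 1) = 32·π^3/3 ≈ 330.734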